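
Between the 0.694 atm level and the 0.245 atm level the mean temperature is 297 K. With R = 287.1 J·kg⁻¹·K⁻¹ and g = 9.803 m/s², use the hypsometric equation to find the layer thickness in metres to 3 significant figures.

Δz ≈ 9060 m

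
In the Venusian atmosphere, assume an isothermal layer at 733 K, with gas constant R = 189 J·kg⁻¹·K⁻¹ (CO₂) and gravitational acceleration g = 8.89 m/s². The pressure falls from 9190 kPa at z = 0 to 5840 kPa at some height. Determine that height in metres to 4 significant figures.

Scale height: H = RT/g = 189 × 733 / 8.89 = 15583 m.
Invert the barometric formula: z = H ln(P₀/P).
P₀/P = 9190/5840 = 1.5736; ln(1.5736) = 0.45337.
z = 15583 × 0.45337 = 7064.9 m.

z ≈ 7065 m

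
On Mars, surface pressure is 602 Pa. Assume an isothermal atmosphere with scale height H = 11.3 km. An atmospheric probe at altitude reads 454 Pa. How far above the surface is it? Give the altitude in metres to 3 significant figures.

z ≈ 3190 m

Invert the barometric formula: z = H ln(P₀/P).
P₀/P = 602/454 = 1.3260; ln(1.3260) = 0.28217.
z = 11300 × 0.28217 = 3188.5 m.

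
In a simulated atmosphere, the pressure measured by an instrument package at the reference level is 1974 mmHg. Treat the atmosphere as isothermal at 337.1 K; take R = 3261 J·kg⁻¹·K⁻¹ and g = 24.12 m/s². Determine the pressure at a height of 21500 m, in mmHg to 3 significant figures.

P ≈ 1230 mmHg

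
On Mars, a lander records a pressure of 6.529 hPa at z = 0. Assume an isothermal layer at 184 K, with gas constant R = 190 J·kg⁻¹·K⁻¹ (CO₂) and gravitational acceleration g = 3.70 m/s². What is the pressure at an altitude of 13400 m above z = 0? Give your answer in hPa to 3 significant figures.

Scale height: H = RT/g = 190 × 184 / 3.70 = 9448.6 m.
Barometric formula: P = P₀ exp(−z/H).
z/H = 13400/9448.6 = 1.4182; exp(−1.4182) = 0.24215.
P = 6.529 × 0.24215 = 1.5810 hPa.

P ≈ 1.58 hPa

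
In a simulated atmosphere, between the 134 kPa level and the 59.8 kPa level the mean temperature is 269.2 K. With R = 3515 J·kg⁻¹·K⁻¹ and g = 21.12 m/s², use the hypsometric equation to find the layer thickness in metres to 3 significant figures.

Hypsometric equation: Δz = (R T̄/g) ln(P₁/P₂).
R T̄/g = 3515 × 269.2 / 21.12 = 44803 m.
ln(134/59.8) = ln(2.2408) = 0.80683.
Δz = 44803 × 0.80683 = 36148 m.

Δz ≈ 36100 m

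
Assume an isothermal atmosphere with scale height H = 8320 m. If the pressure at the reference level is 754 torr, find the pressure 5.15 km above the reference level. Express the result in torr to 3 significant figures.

P ≈ 406 torr

Barometric formula: P = P₀ exp(−z/H).
z/H = 5150.0/8320.0 = 0.61899; exp(−0.61899) = 0.53849.
P = 754 × 0.53849 = 406.02 torr.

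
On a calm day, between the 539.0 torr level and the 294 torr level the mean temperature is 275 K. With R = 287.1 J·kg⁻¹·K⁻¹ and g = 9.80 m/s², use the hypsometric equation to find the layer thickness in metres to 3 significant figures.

Δz ≈ 4880 m

Hypsometric equation: Δz = (R T̄/g) ln(P₁/P₂).
R T̄/g = 287.1 × 275 / 9.80 = 8056.4 m.
ln(539.0/294) = ln(1.8333) = 0.60612.
Δz = 8056.4 × 0.60612 = 4883.1 m.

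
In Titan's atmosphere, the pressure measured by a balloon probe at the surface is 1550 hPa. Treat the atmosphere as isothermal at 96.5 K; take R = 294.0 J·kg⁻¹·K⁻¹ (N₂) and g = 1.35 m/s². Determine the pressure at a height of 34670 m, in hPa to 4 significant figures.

P ≈ 297.8 hPa

Scale height: H = RT/g = 294.0 × 96.5 / 1.35 = 21016 m.
Barometric formula: P = P₀ exp(−z/H).
z/H = 34670/21016 = 1.6497; exp(−1.6497) = 0.19211.
P = 1550 × 0.19211 = 297.77 hPa.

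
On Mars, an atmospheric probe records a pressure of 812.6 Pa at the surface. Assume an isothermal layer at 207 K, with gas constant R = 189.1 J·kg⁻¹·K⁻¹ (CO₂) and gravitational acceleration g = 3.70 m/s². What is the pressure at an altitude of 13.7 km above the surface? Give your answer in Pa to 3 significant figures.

Scale height: H = RT/g = 189.1 × 207 / 3.70 = 10579 m.
Barometric formula: P = P₀ exp(−z/H).
z/H = 13700/10579 = 1.2950; exp(−1.2950) = 0.27390.
P = 812.6 × 0.27390 = 222.57 Pa.

P ≈ 223 Pa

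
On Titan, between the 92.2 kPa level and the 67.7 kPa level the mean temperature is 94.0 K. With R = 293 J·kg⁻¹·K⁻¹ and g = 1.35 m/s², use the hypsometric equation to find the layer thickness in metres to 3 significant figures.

Δz ≈ 6300 m

Hypsometric equation: Δz = (R T̄/g) ln(P₁/P₂).
R T̄/g = 293 × 94.0 / 1.35 = 20401 m.
ln(92.2/67.7) = ln(1.3619) = 0.30888.
Δz = 20401 × 0.30888 = 6301.5 m.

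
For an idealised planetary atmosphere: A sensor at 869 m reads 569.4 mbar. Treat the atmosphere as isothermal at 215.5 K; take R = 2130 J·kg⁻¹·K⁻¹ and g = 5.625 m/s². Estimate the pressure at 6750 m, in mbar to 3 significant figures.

Scale height: H = RT/g = 2130 × 215.5 / 5.625 = 81603 m.
Between two levels, P₂ = P₁ exp(−Δz/H) with Δz = z₂ − z₁.
Δz = 6750.0 − 869.00 = 5881.0 m; Δz/H = 5881.0/81603 = 0.072068.
P₂ = 569.4 × exp(−0.072068) = 569.4 × 0.93047 = 529.81 mbar.

P ≈ 530 mbar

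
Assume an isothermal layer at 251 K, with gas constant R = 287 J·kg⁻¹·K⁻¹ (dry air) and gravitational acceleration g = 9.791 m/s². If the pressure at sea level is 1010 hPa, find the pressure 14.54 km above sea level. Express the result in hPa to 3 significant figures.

P ≈ 140 hPa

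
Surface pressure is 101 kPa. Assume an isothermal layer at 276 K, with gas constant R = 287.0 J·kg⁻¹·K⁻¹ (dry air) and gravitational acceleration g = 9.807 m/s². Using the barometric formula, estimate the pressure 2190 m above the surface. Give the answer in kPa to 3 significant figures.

P ≈ 77.0 kPa

Scale height: H = RT/g = 287.0 × 276 / 9.807 = 8077.1 m.
Barometric formula: P = P₀ exp(−z/H).
z/H = 2190.0/8077.1 = 0.27114; exp(−0.27114) = 0.76251.
P = 101 × 0.76251 = 77.014 kPa.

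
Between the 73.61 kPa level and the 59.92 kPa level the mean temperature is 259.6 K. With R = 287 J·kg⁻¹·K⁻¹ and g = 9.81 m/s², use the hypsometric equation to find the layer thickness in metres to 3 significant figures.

Δz ≈ 1560 m

Hypsometric equation: Δz = (R T̄/g) ln(P₁/P₂).
R T̄/g = 287 × 259.6 / 9.81 = 7594.8 m.
ln(73.61/59.92) = ln(1.2285) = 0.20579.
Δz = 7594.8 × 0.20579 = 1562.9 m.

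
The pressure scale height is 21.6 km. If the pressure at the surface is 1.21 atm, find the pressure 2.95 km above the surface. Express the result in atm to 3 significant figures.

Barometric formula: P = P₀ exp(−z/H).
z/H = 2950.0/21600 = 0.13657; exp(−0.13657) = 0.87235.
P = 1.21 × 0.87235 = 1.0555 atm.

P ≈ 1.06 atm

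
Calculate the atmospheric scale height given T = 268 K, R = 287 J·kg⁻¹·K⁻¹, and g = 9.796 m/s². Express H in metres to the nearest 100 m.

The scale height of an isothermal atmosphere is H = RT/g.
H = 287 × 268 / 9.796 = 76916/9.796 = 7851.8 m.

H ≈ 7900 m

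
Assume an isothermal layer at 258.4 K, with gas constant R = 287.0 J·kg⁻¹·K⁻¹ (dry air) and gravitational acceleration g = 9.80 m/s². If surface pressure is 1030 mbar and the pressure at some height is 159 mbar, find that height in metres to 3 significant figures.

z ≈ 14100 m

Scale height: H = RT/g = 287.0 × 258.4 / 9.80 = 7567.4 m.
Invert the barometric formula: z = H ln(P₀/P).
P₀/P = 1030/159 = 6.4780; ln(6.4780) = 1.8684.
z = 7567.4 × 1.8684 = 14139 m.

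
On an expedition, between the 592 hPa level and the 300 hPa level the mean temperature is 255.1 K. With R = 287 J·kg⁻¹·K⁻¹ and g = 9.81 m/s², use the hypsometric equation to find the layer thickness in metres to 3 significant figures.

Δz ≈ 5070 m

Hypsometric equation: Δz = (R T̄/g) ln(P₁/P₂).
R T̄/g = 287 × 255.1 / 9.81 = 7463.2 m.
ln(592/300) = ln(1.9733) = 0.67971.
Δz = 7463.2 × 0.67971 = 5072.8 m.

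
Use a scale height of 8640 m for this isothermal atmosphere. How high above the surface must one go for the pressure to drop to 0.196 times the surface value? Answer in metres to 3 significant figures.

Set P/P₀ = exp(−z/H) = 0.196, so z = −H ln(0.196).
−ln(0.196) = 1.6296; z = 8640.0 × 1.6296 = 14080 m.

z ≈ 14100 m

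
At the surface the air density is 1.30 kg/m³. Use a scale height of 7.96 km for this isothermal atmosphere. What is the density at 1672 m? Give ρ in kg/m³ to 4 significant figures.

ρ ≈ 1.054 kg/m³

In an isothermal atmosphere, density decays like pressure: ρ = ρ₀ exp(−z/H).
z/H = 1672.0/7960.0 = 0.21005; exp(−0.21005) = 0.81054.
ρ = 1.30 × 0.81054 = 1.0537 kg/m³.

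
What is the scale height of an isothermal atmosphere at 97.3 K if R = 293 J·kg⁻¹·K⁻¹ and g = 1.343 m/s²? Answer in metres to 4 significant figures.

The scale height of an isothermal atmosphere is H = RT/g.
H = 293 × 97.3 / 1.343 = 28509/1.343 = 21228 m.

H ≈ 21230 m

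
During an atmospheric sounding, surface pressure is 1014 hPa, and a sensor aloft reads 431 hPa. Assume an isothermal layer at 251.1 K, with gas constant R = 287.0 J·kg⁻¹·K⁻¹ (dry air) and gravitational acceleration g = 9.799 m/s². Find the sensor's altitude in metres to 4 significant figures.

z ≈ 6292 m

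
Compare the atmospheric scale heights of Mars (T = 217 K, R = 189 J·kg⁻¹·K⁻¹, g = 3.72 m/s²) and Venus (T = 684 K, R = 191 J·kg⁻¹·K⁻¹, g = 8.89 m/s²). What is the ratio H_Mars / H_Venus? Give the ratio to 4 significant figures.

H = RT/g for each body.
H_Mars = 189 × 217 / 3.72 = 11025 m.
H_Venus = 191 × 684 / 8.89 = 14696 m.
H_Mars/H_Venus = 11025/14696 = 0.75020.

H_Mars/H_Venus ≈ 0.7502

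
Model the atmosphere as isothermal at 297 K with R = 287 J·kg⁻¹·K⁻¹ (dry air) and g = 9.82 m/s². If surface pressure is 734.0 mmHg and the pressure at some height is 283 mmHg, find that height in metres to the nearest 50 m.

z ≈ 8250 m

Scale height: H = RT/g = 287 × 297 / 9.82 = 8680.1 m.
Invert the barometric formula: z = H ln(P₀/P).
P₀/P = 734.0/283 = 2.5936; ln(2.5936) = 0.95305.
z = 8680.1 × 0.95305 = 8272.6 m.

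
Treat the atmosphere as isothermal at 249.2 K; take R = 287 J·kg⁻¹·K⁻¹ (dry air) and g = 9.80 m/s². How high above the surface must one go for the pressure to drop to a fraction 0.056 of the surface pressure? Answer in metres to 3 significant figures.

z ≈ 21000 m

Scale height: H = RT/g = 287 × 249.2 / 9.80 = 7298.0 m.
Set P/P₀ = exp(−z/H) = 0.056, so z = −H ln(0.056).
−ln(0.056) = 2.8824; z = 7298.0 × 2.8824 = 21036 m.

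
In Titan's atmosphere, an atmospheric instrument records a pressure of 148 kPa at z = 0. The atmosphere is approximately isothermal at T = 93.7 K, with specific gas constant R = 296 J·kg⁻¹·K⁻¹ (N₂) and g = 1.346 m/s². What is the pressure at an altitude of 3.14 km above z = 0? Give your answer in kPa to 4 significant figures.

Scale height: H = RT/g = 296 × 93.7 / 1.346 = 20606 m.
Barometric formula: P = P₀ exp(−z/H).
z/H = 3140.0/20606 = 0.15238; exp(−0.15238) = 0.85866.
P = 148 × 0.85866 = 127.08 kPa.

P ≈ 127.1 kPa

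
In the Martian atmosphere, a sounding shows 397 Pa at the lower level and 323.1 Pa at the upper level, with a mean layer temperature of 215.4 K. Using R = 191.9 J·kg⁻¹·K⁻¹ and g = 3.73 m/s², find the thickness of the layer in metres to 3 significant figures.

Hypsometric equation: Δz = (R T̄/g) ln(P₁/P₂).
R T̄/g = 191.9 × 215.4 / 3.73 = 11082 m.
ln(397/323.1) = ln(1.2287) = 0.20596.
Δz = 11082 × 0.20596 = 2282.4 m.

Δz ≈ 2280 m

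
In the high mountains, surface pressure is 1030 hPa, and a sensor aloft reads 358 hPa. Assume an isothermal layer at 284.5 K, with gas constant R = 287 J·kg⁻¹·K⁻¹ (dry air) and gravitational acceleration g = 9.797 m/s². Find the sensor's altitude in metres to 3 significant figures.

z ≈ 8810 m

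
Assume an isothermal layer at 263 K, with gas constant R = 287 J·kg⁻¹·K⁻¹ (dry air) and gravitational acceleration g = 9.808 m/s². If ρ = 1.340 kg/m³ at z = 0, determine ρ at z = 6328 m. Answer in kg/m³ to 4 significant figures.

ρ ≈ 0.5888 kg/m³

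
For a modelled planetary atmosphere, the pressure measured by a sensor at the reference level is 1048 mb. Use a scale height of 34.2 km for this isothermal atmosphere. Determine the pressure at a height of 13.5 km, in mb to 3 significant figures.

P ≈ 706 mb

Barometric formula: P = P₀ exp(−z/H).
z/H = 13500/34200 = 0.39474; exp(−0.39474) = 0.67386.
P = 1048 × 0.67386 = 706.21 mb.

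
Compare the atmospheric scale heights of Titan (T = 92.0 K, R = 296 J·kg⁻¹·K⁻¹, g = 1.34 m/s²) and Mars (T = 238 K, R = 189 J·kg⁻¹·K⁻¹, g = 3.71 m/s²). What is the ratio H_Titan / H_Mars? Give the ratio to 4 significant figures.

H_Titan/H_Mars ≈ 1.676

H = RT/g for each body.
H_Titan = 296 × 92.0 / 1.34 = 20322 m.
H_Mars = 189 × 238 / 3.71 = 12125 m.
H_Titan/H_Mars = 20322/12125 = 1.6760.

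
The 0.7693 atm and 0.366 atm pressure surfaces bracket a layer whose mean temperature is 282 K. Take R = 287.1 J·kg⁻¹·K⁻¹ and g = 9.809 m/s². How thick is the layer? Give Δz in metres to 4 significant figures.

Δz ≈ 6131 m

Hypsometric equation: Δz = (R T̄/g) ln(P₁/P₂).
R T̄/g = 287.1 × 282 / 9.809 = 8253.9 m.
ln(0.7693/0.366) = ln(2.1019) = 0.74284.
Δz = 8253.9 × 0.74284 = 6131.3 m.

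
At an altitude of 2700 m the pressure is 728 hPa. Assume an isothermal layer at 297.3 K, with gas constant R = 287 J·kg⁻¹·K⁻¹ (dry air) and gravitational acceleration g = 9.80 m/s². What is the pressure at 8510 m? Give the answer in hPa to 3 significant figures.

P ≈ 374 hPa

Scale height: H = RT/g = 287 × 297.3 / 9.80 = 8706.6 m.
Between two levels, P₂ = P₁ exp(−Δz/H) with Δz = z₂ − z₁.
Δz = 8510.0 − 2700.0 = 5810.0 m; Δz/H = 5810.0/8706.6 = 0.66731.
P₂ = 728 × exp(−0.66731) = 728 × 0.51309 = 373.53 hPa.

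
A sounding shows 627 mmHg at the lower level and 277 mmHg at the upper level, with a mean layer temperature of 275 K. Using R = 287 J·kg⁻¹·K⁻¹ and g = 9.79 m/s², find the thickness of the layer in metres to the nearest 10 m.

Δz ≈ 6590 m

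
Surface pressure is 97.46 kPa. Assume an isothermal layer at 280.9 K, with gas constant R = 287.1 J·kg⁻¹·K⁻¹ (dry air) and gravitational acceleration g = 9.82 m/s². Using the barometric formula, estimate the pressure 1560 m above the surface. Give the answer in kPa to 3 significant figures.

P ≈ 80.6 kPa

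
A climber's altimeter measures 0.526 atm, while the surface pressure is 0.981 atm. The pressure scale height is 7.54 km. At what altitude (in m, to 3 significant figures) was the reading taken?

z ≈ 4700 m

Invert the barometric formula: z = H ln(P₀/P).
P₀/P = 0.981/0.526 = 1.8650; ln(1.8650) = 0.62326.
z = 7540.0 × 0.62326 = 4699.4 m.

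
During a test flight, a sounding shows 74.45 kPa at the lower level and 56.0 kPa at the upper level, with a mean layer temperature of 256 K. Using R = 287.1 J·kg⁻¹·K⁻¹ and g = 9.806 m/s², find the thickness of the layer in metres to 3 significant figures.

Δz ≈ 2130 m

Hypsometric equation: Δz = (R T̄/g) ln(P₁/P₂).
R T̄/g = 287.1 × 256 / 9.806 = 7495.2 m.
ln(74.45/56.0) = ln(1.3295) = 0.28480.
Δz = 7495.2 × 0.28480 = 2134.6 m.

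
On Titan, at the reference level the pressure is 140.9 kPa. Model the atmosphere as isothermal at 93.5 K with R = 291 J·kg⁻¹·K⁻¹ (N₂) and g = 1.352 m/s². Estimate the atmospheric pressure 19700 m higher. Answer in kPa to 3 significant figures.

P ≈ 52.9 kPa

Scale height: H = RT/g = 291 × 93.5 / 1.352 = 20125 m.
Barometric formula: P = P₀ exp(−z/H).
z/H = 19700/20125 = 0.97888; exp(−0.97888) = 0.37573.
P = 140.9 × 0.37573 = 52.940 kPa.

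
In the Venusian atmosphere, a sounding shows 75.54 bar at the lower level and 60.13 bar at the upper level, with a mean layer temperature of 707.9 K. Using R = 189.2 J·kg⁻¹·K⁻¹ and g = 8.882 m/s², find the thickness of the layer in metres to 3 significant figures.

Δz ≈ 3440 m

Hypsometric equation: Δz = (R T̄/g) ln(P₁/P₂).
R T̄/g = 189.2 × 707.9 / 8.882 = 15079 m.
ln(75.54/60.13) = ln(1.2563) = 0.22817.
Δz = 15079 × 0.22817 = 3440.6 m.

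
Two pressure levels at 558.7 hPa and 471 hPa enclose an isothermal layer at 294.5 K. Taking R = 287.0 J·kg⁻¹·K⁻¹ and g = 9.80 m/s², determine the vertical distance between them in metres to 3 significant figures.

Δz ≈ 1470 m

Hypsometric equation: Δz = (R T̄/g) ln(P₁/P₂).
R T̄/g = 287.0 × 294.5 / 9.80 = 8624.6 m.
ln(558.7/471) = ln(1.1862) = 0.17075.
Δz = 8624.6 × 0.17075 = 1472.7 m.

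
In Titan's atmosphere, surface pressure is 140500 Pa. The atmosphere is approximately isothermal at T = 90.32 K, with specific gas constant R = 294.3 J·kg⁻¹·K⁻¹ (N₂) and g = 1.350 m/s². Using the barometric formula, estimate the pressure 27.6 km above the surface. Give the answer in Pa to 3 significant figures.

P ≈ 34600 Pa

Scale height: H = RT/g = 294.3 × 90.32 / 1.350 = 19690 m.
Barometric formula: P = P₀ exp(−z/H).
z/H = 27600/19690 = 1.4017; exp(−1.4017) = 0.24618.
P = 140500 × 0.24618 = 34588 Pa.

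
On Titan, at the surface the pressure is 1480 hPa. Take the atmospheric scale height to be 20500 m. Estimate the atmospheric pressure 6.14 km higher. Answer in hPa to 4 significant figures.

Barometric formula: P = P₀ exp(−z/H).
z/H = 6140.0/20500 = 0.29951; exp(−0.29951) = 0.74118.
P = 1480 × 0.74118 = 1096.9 hPa.

P ≈ 1097 hPa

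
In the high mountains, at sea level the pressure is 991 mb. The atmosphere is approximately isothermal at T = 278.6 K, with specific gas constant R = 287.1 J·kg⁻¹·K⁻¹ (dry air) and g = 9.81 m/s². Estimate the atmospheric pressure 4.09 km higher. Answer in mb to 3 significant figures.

P ≈ 600 mb

Scale height: H = RT/g = 287.1 × 278.6 / 9.81 = 8153.5 m.
Barometric formula: P = P₀ exp(−z/H).
z/H = 4090.0/8153.5 = 0.50163; exp(−0.50163) = 0.60554.
P = 991 × 0.60554 = 600.09 mb.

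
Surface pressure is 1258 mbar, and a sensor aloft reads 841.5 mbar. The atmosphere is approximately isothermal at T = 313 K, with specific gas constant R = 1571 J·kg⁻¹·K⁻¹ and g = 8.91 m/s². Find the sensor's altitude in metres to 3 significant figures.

Scale height: H = RT/g = 1571 × 313 / 8.91 = 55188 m.
Invert the barometric formula: z = H ln(P₀/P).
P₀/P = 1258/841.5 = 1.4949; ln(1.4949) = 0.40206.
z = 55188 × 0.40206 = 22189 m.

z ≈ 22200 m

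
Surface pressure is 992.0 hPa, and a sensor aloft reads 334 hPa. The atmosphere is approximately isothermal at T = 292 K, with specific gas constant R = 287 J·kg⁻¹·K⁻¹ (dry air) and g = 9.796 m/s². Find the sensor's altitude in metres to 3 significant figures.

Scale height: H = RT/g = 287 × 292 / 9.796 = 8554.9 m.
Invert the barometric formula: z = H ln(P₀/P).
P₀/P = 992.0/334 = 2.9701; ln(2.9701) = 1.0886.
z = 8554.9 × 1.0886 = 9312.9 m.

z ≈ 9310 m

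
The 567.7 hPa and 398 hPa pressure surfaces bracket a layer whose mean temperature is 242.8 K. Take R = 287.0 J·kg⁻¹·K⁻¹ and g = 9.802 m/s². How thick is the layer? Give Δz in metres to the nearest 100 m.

Δz ≈ 2500 m

Hypsometric equation: Δz = (R T̄/g) ln(P₁/P₂).
R T̄/g = 287.0 × 242.8 / 9.802 = 7109.1 m.
ln(567.7/398) = ln(1.4264) = 0.35515.
Δz = 7109.1 × 0.35515 = 2524.8 m.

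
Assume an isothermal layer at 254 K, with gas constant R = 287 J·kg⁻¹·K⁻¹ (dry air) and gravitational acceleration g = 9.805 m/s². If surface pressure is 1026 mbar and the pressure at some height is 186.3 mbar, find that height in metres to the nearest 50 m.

z ≈ 12700 m

Scale height: H = RT/g = 287 × 254 / 9.805 = 7434.8 m.
Invert the barometric formula: z = H ln(P₀/P).
P₀/P = 1026/186.3 = 5.5072; ln(5.5072) = 1.7061.
z = 7434.8 × 1.7061 = 12685 m.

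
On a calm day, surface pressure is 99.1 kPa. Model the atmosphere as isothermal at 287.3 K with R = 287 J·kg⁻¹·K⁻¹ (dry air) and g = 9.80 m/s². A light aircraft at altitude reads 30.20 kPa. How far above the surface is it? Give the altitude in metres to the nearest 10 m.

z ≈ 10000 m

Scale height: H = RT/g = 287 × 287.3 / 9.80 = 8413.8 m.
Invert the barometric formula: z = H ln(P₀/P).
P₀/P = 99.1/30.20 = 3.2815; ln(3.2815) = 1.1883.
z = 8413.8 × 1.1883 = 9998.1 m.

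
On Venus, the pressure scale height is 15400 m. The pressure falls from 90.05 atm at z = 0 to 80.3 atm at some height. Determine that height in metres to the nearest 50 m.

Invert the barometric formula: z = H ln(P₀/P).
P₀/P = 90.05/80.3 = 1.1214; ln(1.1214) = 0.11458.
z = 15400 × 0.11458 = 1764.5 m.

z ≈ 1750 m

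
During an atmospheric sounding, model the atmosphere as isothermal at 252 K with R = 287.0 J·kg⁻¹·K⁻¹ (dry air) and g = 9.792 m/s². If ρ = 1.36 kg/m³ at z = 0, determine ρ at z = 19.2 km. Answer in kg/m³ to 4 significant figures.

ρ ≈ 0.1011 kg/m³

Scale height: H = RT/g = 287.0 × 252 / 9.792 = 7386.0 m.
In an isothermal atmosphere, density decays like pressure: ρ = ρ₀ exp(−z/H).
z/H = 19200/7386.0 = 2.5995; exp(−2.5995) = 0.074311.
ρ = 1.36 × 0.074311 = 0.10106 kg/m³.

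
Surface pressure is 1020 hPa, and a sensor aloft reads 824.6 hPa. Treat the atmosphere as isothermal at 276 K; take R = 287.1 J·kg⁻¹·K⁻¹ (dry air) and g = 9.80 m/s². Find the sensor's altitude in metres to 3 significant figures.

Scale height: H = RT/g = 287.1 × 276 / 9.80 = 8085.7 m.
Invert the barometric formula: z = H ln(P₀/P).
P₀/P = 1020/824.6 = 1.2370; ln(1.2370) = 0.21269.
z = 8085.7 × 0.21269 = 1719.7 m.

z ≈ 1720 m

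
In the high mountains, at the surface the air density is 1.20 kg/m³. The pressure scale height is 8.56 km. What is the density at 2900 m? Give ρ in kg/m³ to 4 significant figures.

In an isothermal atmosphere, density decays like pressure: ρ = ρ₀ exp(−z/H).
z/H = 2900.0/8560.0 = 0.33879; exp(−0.33879) = 0.71263.
ρ = 1.20 × 0.71263 = 0.85516 kg/m³.

ρ ≈ 0.8552 kg/m³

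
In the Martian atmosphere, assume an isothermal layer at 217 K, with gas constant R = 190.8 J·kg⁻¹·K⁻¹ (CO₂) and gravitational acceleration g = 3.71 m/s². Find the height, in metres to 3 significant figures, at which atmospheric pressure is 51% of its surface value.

z ≈ 7510 m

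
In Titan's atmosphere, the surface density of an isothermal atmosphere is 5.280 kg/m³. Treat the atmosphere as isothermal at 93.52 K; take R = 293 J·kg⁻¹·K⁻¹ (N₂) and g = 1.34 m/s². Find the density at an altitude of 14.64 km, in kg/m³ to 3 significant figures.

Scale height: H = RT/g = 293 × 93.52 / 1.34 = 20449 m.
In an isothermal atmosphere, density decays like pressure: ρ = ρ₀ exp(−z/H).
z/H = 14640/20449 = 0.71593; exp(−0.71593) = 0.48874.
ρ = 5.280 × 0.48874 = 2.5805 kg/m³.

ρ ≈ 2.58 kg/m³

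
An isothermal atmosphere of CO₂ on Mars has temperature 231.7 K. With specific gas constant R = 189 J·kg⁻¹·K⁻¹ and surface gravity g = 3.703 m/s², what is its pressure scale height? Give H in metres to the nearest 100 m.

H ≈ 11800 m

The scale height of an isothermal atmosphere is H = RT/g.
H = 189 × 231.7 / 3.703 = 43791/3.703 = 11826 m.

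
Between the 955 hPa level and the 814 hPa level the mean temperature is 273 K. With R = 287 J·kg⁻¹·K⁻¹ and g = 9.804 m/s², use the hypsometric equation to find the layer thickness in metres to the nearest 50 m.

Hypsometric equation: Δz = (R T̄/g) ln(P₁/P₂).
R T̄/g = 287 × 273 / 9.804 = 7991.7 m.
ln(955/814) = ln(1.1732) = 0.15974.
Δz = 7991.7 × 0.15974 = 1276.6 m.

Δz ≈ 1300 m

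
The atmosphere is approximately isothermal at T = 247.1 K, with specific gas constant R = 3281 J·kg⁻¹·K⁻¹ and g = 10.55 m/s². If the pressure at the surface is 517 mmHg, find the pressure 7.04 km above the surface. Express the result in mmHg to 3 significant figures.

Scale height: H = RT/g = 3281 × 247.1 / 10.55 = 76847 m.
Barometric formula: P = P₀ exp(−z/H).
z/H = 7040.0/76847 = 0.091611; exp(−0.091611) = 0.91246.
P = 517 × 0.91246 = 471.74 mmHg.

P ≈ 472 mmHg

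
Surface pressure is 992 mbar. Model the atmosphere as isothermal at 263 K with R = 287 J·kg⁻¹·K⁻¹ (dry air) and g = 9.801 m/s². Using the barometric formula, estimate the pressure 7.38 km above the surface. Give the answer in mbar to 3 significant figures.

Scale height: H = RT/g = 287 × 263 / 9.801 = 7701.4 m.
Barometric formula: P = P₀ exp(−z/H).
z/H = 7380.0/7701.4 = 0.95827; exp(−0.95827) = 0.38356.
P = 992 × 0.38356 = 380.49 mbar.

P ≈ 380 mbar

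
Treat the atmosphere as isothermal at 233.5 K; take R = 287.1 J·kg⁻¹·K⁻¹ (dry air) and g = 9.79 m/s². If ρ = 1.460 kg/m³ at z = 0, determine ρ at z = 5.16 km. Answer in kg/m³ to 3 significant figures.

ρ ≈ 0.687 kg/m³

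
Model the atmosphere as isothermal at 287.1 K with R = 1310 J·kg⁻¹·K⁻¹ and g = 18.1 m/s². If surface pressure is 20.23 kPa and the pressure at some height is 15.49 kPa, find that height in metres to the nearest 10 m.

Scale height: H = RT/g = 1310 × 287.1 / 18.1 = 20779 m.
Invert the barometric formula: z = H ln(P₀/P).
P₀/P = 20.23/15.49 = 1.3060; ln(1.3060) = 0.26697.
z = 20779 × 0.26697 = 5547.4 m.

z ≈ 5550 m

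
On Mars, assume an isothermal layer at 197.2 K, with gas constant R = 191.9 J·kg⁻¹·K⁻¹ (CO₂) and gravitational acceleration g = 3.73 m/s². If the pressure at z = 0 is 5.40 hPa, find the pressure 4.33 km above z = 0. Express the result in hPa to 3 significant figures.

Scale height: H = RT/g = 191.9 × 197.2 / 3.73 = 10145 m.
Barometric formula: P = P₀ exp(−z/H).
z/H = 4330.0/10145 = 0.42681; exp(−0.42681) = 0.65259.
P = 5.40 × 0.65259 = 3.5240 hPa.

P ≈ 3.52 hPa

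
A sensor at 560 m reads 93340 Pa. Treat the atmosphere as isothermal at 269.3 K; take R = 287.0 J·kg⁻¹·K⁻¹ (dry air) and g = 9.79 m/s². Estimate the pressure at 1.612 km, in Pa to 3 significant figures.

Scale height: H = RT/g = 287.0 × 269.3 / 9.79 = 7894.7 m.
Between two levels, P₂ = P₁ exp(−Δz/H) with Δz = z₂ − z₁.
Δz = 1612.0 − 560.00 = 1052.0 m; Δz/H = 1052.0/7894.7 = 0.13325.
P₂ = 93340 × exp(−0.13325) = 93340 × 0.87525 = 81696 Pa.

P ≈ 81700 Pa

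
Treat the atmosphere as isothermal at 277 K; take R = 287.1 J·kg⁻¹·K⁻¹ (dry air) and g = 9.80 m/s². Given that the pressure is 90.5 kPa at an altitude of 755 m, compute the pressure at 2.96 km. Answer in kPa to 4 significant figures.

Scale height: H = RT/g = 287.1 × 277 / 9.80 = 8115.0 m.
Between two levels, P₂ = P₁ exp(−Δz/H) with Δz = z₂ − z₁.
Δz = 2960.0 − 755.00 = 2205.0 m; Δz/H = 2205.0/8115.0 = 0.27172.
P₂ = 90.5 × exp(−0.27172) = 90.5 × 0.76207 = 68.967 kPa.

P ≈ 68.97 kPa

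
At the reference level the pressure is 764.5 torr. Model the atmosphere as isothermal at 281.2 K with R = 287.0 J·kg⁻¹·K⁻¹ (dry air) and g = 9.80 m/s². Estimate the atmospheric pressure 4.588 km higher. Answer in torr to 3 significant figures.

Scale height: H = RT/g = 287.0 × 281.2 / 9.80 = 8235.1 m.
Barometric formula: P = P₀ exp(−z/H).
z/H = 4588.0/8235.1 = 0.55713; exp(−0.55713) = 0.57285.
P = 764.5 × 0.57285 = 437.94 torr.

P ≈ 438 torr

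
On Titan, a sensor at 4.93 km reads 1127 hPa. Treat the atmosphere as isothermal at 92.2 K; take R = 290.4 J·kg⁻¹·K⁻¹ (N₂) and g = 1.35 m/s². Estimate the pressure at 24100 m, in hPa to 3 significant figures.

P ≈ 429 hPa

Scale height: H = RT/g = 290.4 × 92.2 / 1.35 = 19833 m.
Between two levels, P₂ = P₁ exp(−Δz/H) with Δz = z₂ − z₁.
Δz = 24100 − 4930.0 = 19170 m; Δz/H = 19170/19833 = 0.96657.
P₂ = 1127 × exp(−0.96657) = 1127 × 0.38039 = 428.70 hPa.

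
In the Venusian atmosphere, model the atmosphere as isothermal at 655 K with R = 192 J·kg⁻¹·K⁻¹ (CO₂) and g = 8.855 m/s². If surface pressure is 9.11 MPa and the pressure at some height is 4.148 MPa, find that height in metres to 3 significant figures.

Scale height: H = RT/g = 192 × 655 / 8.855 = 14202 m.
Invert the barometric formula: z = H ln(P₀/P).
P₀/P = 9.11/4.148 = 2.1962; ln(2.1962) = 0.78673.
z = 14202 × 0.78673 = 11173 m.

z ≈ 11200 m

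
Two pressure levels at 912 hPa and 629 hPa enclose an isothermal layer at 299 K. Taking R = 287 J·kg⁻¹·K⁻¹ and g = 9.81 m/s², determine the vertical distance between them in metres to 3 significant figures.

Hypsometric equation: Δz = (R T̄/g) ln(P₁/P₂).
R T̄/g = 287 × 299 / 9.81 = 8747.5 m.
ln(912/629) = ln(1.4499) = 0.37149.
Δz = 8747.5 × 0.37149 = 3249.6 m.

Δz ≈ 3250 m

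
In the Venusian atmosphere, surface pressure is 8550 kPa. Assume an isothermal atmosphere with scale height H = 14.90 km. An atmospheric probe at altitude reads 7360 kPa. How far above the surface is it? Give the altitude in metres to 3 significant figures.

Invert the barometric formula: z = H ln(P₀/P).
P₀/P = 8550/7360 = 1.1617; ln(1.1617) = 0.14988.
z = 14900 × 0.14988 = 2233.2 m.

z ≈ 2230 m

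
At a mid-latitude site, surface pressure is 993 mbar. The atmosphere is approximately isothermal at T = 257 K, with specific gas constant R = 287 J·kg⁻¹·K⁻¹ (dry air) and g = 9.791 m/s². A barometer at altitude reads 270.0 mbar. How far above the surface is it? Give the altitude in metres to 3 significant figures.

Scale height: H = RT/g = 287 × 257 / 9.791 = 7533.3 m.
Invert the barometric formula: z = H ln(P₀/P).
P₀/P = 993/270.0 = 3.6778; ln(3.6778) = 1.3023.
z = 7533.3 × 1.3023 = 9810.6 m.

z ≈ 9810 m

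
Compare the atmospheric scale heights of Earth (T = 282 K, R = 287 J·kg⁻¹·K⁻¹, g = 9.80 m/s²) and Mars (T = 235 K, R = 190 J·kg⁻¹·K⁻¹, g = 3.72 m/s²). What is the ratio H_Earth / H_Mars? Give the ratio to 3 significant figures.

H_Earth/H_Mars ≈ 0.688

H = RT/g for each body.
H_Earth = 287 × 282 / 9.80 = 8258.6 m.
H_Mars = 190 × 235 / 3.72 = 12003 m.
H_Earth/H_Mars = 8258.6/12003 = 0.68804.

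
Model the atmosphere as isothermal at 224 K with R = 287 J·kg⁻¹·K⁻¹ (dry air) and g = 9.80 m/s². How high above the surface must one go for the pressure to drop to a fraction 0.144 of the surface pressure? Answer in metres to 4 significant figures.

z ≈ 12710 m

Scale height: H = RT/g = 287 × 224 / 9.80 = 6560.0 m.
Set P/P₀ = exp(−z/H) = 0.144, so z = −H ln(0.144).
−ln(0.144) = 1.9379; z = 6560.0 × 1.9379 = 12713 m.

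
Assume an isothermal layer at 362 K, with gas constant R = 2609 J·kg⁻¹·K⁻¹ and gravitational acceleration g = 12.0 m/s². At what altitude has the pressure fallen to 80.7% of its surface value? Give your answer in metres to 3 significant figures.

Scale height: H = RT/g = 2609 × 362 / 12.0 = 78705 m.
Set P/P₀ = exp(−z/H) = 0.807, so z = −H ln(0.807).
−ln(0.807) = 0.21443; z = 78705 × 0.21443 = 16877 m.

z ≈ 16900 m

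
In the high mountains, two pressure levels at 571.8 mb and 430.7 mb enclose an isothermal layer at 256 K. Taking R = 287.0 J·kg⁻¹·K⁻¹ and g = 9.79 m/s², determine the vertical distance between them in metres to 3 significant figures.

Δz ≈ 2130 m

Hypsometric equation: Δz = (R T̄/g) ln(P₁/P₂).
R T̄/g = 287.0 × 256 / 9.79 = 7504.8 m.
ln(571.8/430.7) = ln(1.3276) = 0.28337.
Δz = 7504.8 × 0.28337 = 2126.6 m.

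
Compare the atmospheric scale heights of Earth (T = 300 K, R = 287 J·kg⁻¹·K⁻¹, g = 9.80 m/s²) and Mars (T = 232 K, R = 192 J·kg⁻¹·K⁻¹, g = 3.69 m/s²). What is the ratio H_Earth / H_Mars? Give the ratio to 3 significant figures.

H = RT/g for each body.
H_Earth = 287 × 300 / 9.80 = 8785.7 m.
H_Mars = 192 × 232 / 3.69 = 12072 m.
H_Earth/H_Mars = 8785.7/12072 = 0.72778.

H_Earth/H_Mars ≈ 0.728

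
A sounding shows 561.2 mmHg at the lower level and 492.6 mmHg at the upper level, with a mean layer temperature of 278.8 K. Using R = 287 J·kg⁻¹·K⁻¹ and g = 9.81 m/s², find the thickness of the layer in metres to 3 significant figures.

Δz ≈ 1060 m

Hypsometric equation: Δz = (R T̄/g) ln(P₁/P₂).
R T̄/g = 287 × 278.8 / 9.81 = 8156.5 m.
ln(561.2/492.6) = ln(1.1393) = 0.13041.
Δz = 8156.5 × 0.13041 = 1063.7 m.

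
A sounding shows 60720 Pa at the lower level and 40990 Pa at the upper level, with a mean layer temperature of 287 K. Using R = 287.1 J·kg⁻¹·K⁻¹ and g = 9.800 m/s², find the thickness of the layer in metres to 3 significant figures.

Hypsometric equation: Δz = (R T̄/g) ln(P₁/P₂).
R T̄/g = 287.1 × 287 / 9.800 = 8407.9 m.
ln(60720/40990) = ln(1.4813) = 0.39292.
Δz = 8407.9 × 0.39292 = 3303.6 m.

Δz ≈ 3300 m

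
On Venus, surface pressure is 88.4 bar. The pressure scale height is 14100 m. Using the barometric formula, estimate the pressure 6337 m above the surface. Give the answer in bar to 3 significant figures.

Barometric formula: P = P₀ exp(−z/H).
z/H = 6337.0/14100 = 0.44943; exp(−0.44943) = 0.63799.
P = 88.4 × 0.63799 = 56.398 bar.

P ≈ 56.4 bar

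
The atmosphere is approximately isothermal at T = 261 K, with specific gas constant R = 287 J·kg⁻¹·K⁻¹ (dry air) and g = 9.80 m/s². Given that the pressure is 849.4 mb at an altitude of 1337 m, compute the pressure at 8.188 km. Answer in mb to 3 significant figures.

P ≈ 347 mb

Scale height: H = RT/g = 287 × 261 / 9.80 = 7643.6 m.
Between two levels, P₂ = P₁ exp(−Δz/H) with Δz = z₂ − z₁.
Δz = 8188.0 − 1337.0 = 6851.0 m; Δz/H = 6851.0/7643.6 = 0.89631.
P₂ = 849.4 × exp(−0.89631) = 849.4 × 0.40807 = 346.61 mb.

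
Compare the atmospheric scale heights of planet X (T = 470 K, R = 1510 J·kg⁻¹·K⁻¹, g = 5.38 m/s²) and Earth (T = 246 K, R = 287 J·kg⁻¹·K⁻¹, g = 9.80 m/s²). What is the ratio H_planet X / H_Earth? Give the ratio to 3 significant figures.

H = RT/g for each body.
H_planet X = 1510 × 470 / 5.38 = 131910 m.
H_Earth = 287 × 246 / 9.80 = 7204.3 m.
H_planet X/H_Earth = 131910/7204.3 = 18.310.

H_planet X/H_Earth ≈ 18.3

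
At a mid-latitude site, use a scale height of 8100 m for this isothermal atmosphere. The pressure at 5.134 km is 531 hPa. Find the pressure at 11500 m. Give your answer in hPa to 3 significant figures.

P ≈ 242 hPa

Between two levels, P₂ = P₁ exp(−Δz/H) with Δz = z₂ − z₁.
Δz = 11500 − 5134.0 = 6366.0 m; Δz/H = 6366.0/8100.0 = 0.78593.
P₂ = 531 × exp(−0.78593) = 531 × 0.45570 = 241.98 hPa.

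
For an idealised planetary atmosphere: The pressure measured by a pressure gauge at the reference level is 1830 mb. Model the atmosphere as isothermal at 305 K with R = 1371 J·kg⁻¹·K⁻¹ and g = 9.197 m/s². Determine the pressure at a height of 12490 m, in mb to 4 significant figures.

P ≈ 1390 mb

Scale height: H = RT/g = 1371 × 305 / 9.197 = 45466 m.
Barometric formula: P = P₀ exp(−z/H).
z/H = 12490/45466 = 0.27471; exp(−0.27471) = 0.75979.
P = 1830 × 0.75979 = 1390.4 mb.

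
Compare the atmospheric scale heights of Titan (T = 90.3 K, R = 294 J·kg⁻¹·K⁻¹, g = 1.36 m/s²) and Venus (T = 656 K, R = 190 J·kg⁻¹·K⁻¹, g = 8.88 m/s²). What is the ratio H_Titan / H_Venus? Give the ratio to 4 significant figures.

H_Titan/H_Venus ≈ 1.391

H = RT/g for each body.
H_Titan = 294 × 90.3 / 1.36 = 19521 m.
H_Venus = 190 × 656 / 8.88 = 14036 m.
H_Titan/H_Venus = 19521/14036 = 1.3908.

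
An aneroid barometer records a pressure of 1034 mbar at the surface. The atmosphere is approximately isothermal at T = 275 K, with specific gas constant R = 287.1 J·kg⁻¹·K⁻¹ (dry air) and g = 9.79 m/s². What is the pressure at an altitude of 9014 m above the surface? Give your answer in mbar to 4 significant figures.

Scale height: H = RT/g = 287.1 × 275 / 9.79 = 8064.6 m.
Barometric formula: P = P₀ exp(−z/H).
z/H = 9014.0/8064.6 = 1.1177; exp(−1.1177) = 0.32703.
P = 1034 × 0.32703 = 338.15 mbar.

P ≈ 338.1 mbar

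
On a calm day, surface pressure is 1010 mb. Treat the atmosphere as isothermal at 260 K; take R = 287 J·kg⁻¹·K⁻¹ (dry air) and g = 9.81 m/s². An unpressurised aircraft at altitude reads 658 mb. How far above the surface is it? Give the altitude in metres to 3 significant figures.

Scale height: H = RT/g = 287 × 260 / 9.81 = 7606.5 m.
Invert the barometric formula: z = H ln(P₀/P).
P₀/P = 1010/658 = 1.5350; ln(1.5350) = 0.42853.
z = 7606.5 × 0.42853 = 3259.6 m.

z ≈ 3260 m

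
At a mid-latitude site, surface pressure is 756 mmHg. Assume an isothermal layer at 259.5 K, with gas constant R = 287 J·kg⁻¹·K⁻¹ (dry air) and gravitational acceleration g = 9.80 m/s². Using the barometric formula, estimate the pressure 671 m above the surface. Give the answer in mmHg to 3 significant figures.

Scale height: H = RT/g = 287 × 259.5 / 9.80 = 7599.6 m.
Barometric formula: P = P₀ exp(−z/H).
z/H = 671.00/7599.6 = 0.088294; exp(−0.088294) = 0.91549.
P = 756 × 0.91549 = 692.11 mmHg.

P ≈ 692 mmHg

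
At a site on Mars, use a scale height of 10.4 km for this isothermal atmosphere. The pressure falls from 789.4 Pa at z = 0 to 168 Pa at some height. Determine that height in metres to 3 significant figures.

z ≈ 16100 m

Invert the barometric formula: z = H ln(P₀/P).
P₀/P = 789.4/168 = 4.6988; ln(4.6988) = 1.5473.
z = 10400 × 1.5473 = 16092 m.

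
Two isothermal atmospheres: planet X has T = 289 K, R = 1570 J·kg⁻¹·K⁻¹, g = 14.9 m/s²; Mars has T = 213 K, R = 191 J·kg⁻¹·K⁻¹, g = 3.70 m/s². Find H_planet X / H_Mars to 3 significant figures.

H = RT/g for each body.
H_planet X = 1570 × 289 / 14.9 = 30452 m.
H_Mars = 191 × 213 / 3.70 = 10995 m.
H_planet X/H_Mars = 30452/10995 = 2.7696.

H_planet X/H_Mars ≈ 2.77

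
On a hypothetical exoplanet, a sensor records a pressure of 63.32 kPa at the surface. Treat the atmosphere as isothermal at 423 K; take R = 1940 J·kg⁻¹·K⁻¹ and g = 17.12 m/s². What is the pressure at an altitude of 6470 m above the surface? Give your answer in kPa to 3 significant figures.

P ≈ 55.3 kPa

Scale height: H = RT/g = 1940 × 423 / 17.12 = 47933 m.
Barometric formula: P = P₀ exp(−z/H).
z/H = 6470.0/47933 = 0.13498; exp(−0.13498) = 0.87373.
P = 63.32 × 0.87373 = 55.325 kPa.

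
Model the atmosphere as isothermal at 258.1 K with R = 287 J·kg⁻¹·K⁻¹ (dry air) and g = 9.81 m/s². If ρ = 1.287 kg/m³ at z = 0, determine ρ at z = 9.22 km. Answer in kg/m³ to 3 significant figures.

ρ ≈ 0.380 kg/m³

Scale height: H = RT/g = 287 × 258.1 / 9.81 = 7550.9 m.
In an isothermal atmosphere, density decays like pressure: ρ = ρ₀ exp(−z/H).
z/H = 9220.0/7550.9 = 1.2210; exp(−1.2210) = 0.29494.
ρ = 1.287 × 0.29494 = 0.37959 kg/m³.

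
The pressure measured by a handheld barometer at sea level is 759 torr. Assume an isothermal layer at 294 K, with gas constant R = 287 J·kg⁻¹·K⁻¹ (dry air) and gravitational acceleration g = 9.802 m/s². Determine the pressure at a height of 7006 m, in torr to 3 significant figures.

P ≈ 336 torr

Scale height: H = RT/g = 287 × 294 / 9.802 = 8608.2 m.
Barometric formula: P = P₀ exp(−z/H).
z/H = 7006.0/8608.2 = 0.81388; exp(−0.81388) = 0.44314.
P = 759 × 0.44314 = 336.34 torr.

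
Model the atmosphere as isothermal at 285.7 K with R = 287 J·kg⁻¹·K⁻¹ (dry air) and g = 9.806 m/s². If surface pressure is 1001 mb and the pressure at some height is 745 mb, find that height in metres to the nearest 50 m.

z ≈ 2450 m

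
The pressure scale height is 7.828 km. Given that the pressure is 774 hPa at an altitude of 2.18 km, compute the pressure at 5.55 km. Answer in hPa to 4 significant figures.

Between two levels, P₂ = P₁ exp(−Δz/H) with Δz = z₂ − z₁.
Δz = 5550.0 − 2180.0 = 3370.0 m; Δz/H = 3370.0/7828.0 = 0.43051.
P₂ = 774 × exp(−0.43051) = 774 × 0.65018 = 503.24 hPa.

P ≈ 503.2 hPa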